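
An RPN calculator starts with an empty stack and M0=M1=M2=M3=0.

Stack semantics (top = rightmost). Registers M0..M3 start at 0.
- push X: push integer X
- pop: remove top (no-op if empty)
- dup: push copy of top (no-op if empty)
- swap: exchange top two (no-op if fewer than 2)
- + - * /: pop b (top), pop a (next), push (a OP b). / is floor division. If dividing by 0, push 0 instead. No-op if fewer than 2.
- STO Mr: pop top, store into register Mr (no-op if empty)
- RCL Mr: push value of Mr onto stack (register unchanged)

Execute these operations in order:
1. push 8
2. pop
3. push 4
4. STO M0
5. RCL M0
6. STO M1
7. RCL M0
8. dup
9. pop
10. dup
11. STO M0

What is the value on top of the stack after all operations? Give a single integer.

Answer: 4

Derivation:
After op 1 (push 8): stack=[8] mem=[0,0,0,0]
After op 2 (pop): stack=[empty] mem=[0,0,0,0]
After op 3 (push 4): stack=[4] mem=[0,0,0,0]
After op 4 (STO M0): stack=[empty] mem=[4,0,0,0]
After op 5 (RCL M0): stack=[4] mem=[4,0,0,0]
After op 6 (STO M1): stack=[empty] mem=[4,4,0,0]
After op 7 (RCL M0): stack=[4] mem=[4,4,0,0]
After op 8 (dup): stack=[4,4] mem=[4,4,0,0]
After op 9 (pop): stack=[4] mem=[4,4,0,0]
After op 10 (dup): stack=[4,4] mem=[4,4,0,0]
After op 11 (STO M0): stack=[4] mem=[4,4,0,0]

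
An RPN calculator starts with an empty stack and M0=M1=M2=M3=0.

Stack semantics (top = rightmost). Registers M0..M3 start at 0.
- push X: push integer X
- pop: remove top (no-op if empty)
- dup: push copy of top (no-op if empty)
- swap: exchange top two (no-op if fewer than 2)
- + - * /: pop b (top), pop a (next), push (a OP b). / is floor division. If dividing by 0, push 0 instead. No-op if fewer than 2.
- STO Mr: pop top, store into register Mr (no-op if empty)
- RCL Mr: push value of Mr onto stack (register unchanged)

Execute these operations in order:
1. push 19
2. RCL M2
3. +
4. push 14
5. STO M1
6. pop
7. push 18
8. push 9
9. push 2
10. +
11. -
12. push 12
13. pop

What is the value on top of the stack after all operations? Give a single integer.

Answer: 7

Derivation:
After op 1 (push 19): stack=[19] mem=[0,0,0,0]
After op 2 (RCL M2): stack=[19,0] mem=[0,0,0,0]
After op 3 (+): stack=[19] mem=[0,0,0,0]
After op 4 (push 14): stack=[19,14] mem=[0,0,0,0]
After op 5 (STO M1): stack=[19] mem=[0,14,0,0]
After op 6 (pop): stack=[empty] mem=[0,14,0,0]
After op 7 (push 18): stack=[18] mem=[0,14,0,0]
After op 8 (push 9): stack=[18,9] mem=[0,14,0,0]
After op 9 (push 2): stack=[18,9,2] mem=[0,14,0,0]
After op 10 (+): stack=[18,11] mem=[0,14,0,0]
After op 11 (-): stack=[7] mem=[0,14,0,0]
After op 12 (push 12): stack=[7,12] mem=[0,14,0,0]
After op 13 (pop): stack=[7] mem=[0,14,0,0]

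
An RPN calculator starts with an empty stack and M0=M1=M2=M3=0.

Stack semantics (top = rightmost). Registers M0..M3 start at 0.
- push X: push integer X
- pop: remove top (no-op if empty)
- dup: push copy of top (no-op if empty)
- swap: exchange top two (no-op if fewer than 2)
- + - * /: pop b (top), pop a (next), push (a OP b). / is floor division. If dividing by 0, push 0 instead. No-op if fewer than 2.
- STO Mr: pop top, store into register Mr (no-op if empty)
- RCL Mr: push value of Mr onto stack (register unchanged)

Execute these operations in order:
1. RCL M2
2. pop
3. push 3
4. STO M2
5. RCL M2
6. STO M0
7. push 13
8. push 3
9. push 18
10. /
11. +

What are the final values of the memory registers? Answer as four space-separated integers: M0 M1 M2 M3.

Answer: 3 0 3 0

Derivation:
After op 1 (RCL M2): stack=[0] mem=[0,0,0,0]
After op 2 (pop): stack=[empty] mem=[0,0,0,0]
After op 3 (push 3): stack=[3] mem=[0,0,0,0]
After op 4 (STO M2): stack=[empty] mem=[0,0,3,0]
After op 5 (RCL M2): stack=[3] mem=[0,0,3,0]
After op 6 (STO M0): stack=[empty] mem=[3,0,3,0]
After op 7 (push 13): stack=[13] mem=[3,0,3,0]
After op 8 (push 3): stack=[13,3] mem=[3,0,3,0]
After op 9 (push 18): stack=[13,3,18] mem=[3,0,3,0]
After op 10 (/): stack=[13,0] mem=[3,0,3,0]
After op 11 (+): stack=[13] mem=[3,0,3,0]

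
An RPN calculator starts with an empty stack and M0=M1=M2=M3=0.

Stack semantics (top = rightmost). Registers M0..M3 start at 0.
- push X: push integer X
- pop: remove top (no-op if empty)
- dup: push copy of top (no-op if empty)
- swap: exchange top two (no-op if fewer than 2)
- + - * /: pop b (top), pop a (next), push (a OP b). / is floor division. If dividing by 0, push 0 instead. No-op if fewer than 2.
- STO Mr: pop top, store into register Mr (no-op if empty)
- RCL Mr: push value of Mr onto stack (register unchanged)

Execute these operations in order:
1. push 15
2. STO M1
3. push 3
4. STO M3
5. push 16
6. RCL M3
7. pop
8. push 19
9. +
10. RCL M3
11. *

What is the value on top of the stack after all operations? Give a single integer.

After op 1 (push 15): stack=[15] mem=[0,0,0,0]
After op 2 (STO M1): stack=[empty] mem=[0,15,0,0]
After op 3 (push 3): stack=[3] mem=[0,15,0,0]
After op 4 (STO M3): stack=[empty] mem=[0,15,0,3]
After op 5 (push 16): stack=[16] mem=[0,15,0,3]
After op 6 (RCL M3): stack=[16,3] mem=[0,15,0,3]
After op 7 (pop): stack=[16] mem=[0,15,0,3]
After op 8 (push 19): stack=[16,19] mem=[0,15,0,3]
After op 9 (+): stack=[35] mem=[0,15,0,3]
After op 10 (RCL M3): stack=[35,3] mem=[0,15,0,3]
After op 11 (*): stack=[105] mem=[0,15,0,3]

Answer: 105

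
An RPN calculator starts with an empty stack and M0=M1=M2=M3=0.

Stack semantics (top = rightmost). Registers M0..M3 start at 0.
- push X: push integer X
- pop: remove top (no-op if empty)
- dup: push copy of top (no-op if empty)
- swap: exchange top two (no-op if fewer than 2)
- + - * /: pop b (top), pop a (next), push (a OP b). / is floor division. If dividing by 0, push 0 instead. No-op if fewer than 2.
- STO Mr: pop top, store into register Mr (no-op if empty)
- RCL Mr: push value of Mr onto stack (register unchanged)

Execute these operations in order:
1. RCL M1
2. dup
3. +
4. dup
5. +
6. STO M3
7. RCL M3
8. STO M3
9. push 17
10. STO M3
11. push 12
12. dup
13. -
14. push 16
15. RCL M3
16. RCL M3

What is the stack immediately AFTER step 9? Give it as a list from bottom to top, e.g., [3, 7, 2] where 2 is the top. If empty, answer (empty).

After op 1 (RCL M1): stack=[0] mem=[0,0,0,0]
After op 2 (dup): stack=[0,0] mem=[0,0,0,0]
After op 3 (+): stack=[0] mem=[0,0,0,0]
After op 4 (dup): stack=[0,0] mem=[0,0,0,0]
After op 5 (+): stack=[0] mem=[0,0,0,0]
After op 6 (STO M3): stack=[empty] mem=[0,0,0,0]
After op 7 (RCL M3): stack=[0] mem=[0,0,0,0]
After op 8 (STO M3): stack=[empty] mem=[0,0,0,0]
After op 9 (push 17): stack=[17] mem=[0,0,0,0]

[17]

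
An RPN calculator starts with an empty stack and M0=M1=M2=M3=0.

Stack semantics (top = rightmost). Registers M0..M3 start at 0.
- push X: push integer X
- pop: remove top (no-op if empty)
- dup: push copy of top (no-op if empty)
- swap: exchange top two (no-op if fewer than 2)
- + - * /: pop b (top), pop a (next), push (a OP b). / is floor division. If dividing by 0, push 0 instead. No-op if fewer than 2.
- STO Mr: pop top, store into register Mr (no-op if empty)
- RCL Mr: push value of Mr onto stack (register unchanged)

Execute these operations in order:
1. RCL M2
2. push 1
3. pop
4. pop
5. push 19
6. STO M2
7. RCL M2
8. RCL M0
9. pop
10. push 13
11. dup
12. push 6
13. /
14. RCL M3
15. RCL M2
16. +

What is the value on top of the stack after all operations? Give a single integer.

Answer: 19

Derivation:
After op 1 (RCL M2): stack=[0] mem=[0,0,0,0]
After op 2 (push 1): stack=[0,1] mem=[0,0,0,0]
After op 3 (pop): stack=[0] mem=[0,0,0,0]
After op 4 (pop): stack=[empty] mem=[0,0,0,0]
After op 5 (push 19): stack=[19] mem=[0,0,0,0]
After op 6 (STO M2): stack=[empty] mem=[0,0,19,0]
After op 7 (RCL M2): stack=[19] mem=[0,0,19,0]
After op 8 (RCL M0): stack=[19,0] mem=[0,0,19,0]
After op 9 (pop): stack=[19] mem=[0,0,19,0]
After op 10 (push 13): stack=[19,13] mem=[0,0,19,0]
After op 11 (dup): stack=[19,13,13] mem=[0,0,19,0]
After op 12 (push 6): stack=[19,13,13,6] mem=[0,0,19,0]
After op 13 (/): stack=[19,13,2] mem=[0,0,19,0]
After op 14 (RCL M3): stack=[19,13,2,0] mem=[0,0,19,0]
After op 15 (RCL M2): stack=[19,13,2,0,19] mem=[0,0,19,0]
After op 16 (+): stack=[19,13,2,19] mem=[0,0,19,0]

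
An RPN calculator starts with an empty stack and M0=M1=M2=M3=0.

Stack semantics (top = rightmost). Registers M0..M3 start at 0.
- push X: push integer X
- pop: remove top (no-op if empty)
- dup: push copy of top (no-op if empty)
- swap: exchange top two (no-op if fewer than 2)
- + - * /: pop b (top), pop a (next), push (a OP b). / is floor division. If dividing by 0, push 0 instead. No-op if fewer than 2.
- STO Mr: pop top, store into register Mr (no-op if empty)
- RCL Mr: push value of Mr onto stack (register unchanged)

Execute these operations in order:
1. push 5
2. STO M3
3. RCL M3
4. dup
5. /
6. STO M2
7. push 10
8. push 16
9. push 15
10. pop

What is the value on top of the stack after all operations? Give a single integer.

Answer: 16

Derivation:
After op 1 (push 5): stack=[5] mem=[0,0,0,0]
After op 2 (STO M3): stack=[empty] mem=[0,0,0,5]
After op 3 (RCL M3): stack=[5] mem=[0,0,0,5]
After op 4 (dup): stack=[5,5] mem=[0,0,0,5]
After op 5 (/): stack=[1] mem=[0,0,0,5]
After op 6 (STO M2): stack=[empty] mem=[0,0,1,5]
After op 7 (push 10): stack=[10] mem=[0,0,1,5]
After op 8 (push 16): stack=[10,16] mem=[0,0,1,5]
After op 9 (push 15): stack=[10,16,15] mem=[0,0,1,5]
After op 10 (pop): stack=[10,16] mem=[0,0,1,5]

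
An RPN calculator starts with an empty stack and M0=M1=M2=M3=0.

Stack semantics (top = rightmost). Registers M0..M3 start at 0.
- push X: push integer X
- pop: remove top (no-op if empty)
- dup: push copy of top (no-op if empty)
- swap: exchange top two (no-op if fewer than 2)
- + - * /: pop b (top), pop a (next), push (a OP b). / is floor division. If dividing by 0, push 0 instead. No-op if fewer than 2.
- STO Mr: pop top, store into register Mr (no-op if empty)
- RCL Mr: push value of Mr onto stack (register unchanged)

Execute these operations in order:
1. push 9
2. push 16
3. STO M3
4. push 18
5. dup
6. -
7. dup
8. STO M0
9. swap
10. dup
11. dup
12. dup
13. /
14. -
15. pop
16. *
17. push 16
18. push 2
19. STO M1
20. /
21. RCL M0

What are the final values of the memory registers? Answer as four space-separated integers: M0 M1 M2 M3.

After op 1 (push 9): stack=[9] mem=[0,0,0,0]
After op 2 (push 16): stack=[9,16] mem=[0,0,0,0]
After op 3 (STO M3): stack=[9] mem=[0,0,0,16]
After op 4 (push 18): stack=[9,18] mem=[0,0,0,16]
After op 5 (dup): stack=[9,18,18] mem=[0,0,0,16]
After op 6 (-): stack=[9,0] mem=[0,0,0,16]
After op 7 (dup): stack=[9,0,0] mem=[0,0,0,16]
After op 8 (STO M0): stack=[9,0] mem=[0,0,0,16]
After op 9 (swap): stack=[0,9] mem=[0,0,0,16]
After op 10 (dup): stack=[0,9,9] mem=[0,0,0,16]
After op 11 (dup): stack=[0,9,9,9] mem=[0,0,0,16]
After op 12 (dup): stack=[0,9,9,9,9] mem=[0,0,0,16]
After op 13 (/): stack=[0,9,9,1] mem=[0,0,0,16]
After op 14 (-): stack=[0,9,8] mem=[0,0,0,16]
After op 15 (pop): stack=[0,9] mem=[0,0,0,16]
After op 16 (*): stack=[0] mem=[0,0,0,16]
After op 17 (push 16): stack=[0,16] mem=[0,0,0,16]
After op 18 (push 2): stack=[0,16,2] mem=[0,0,0,16]
After op 19 (STO M1): stack=[0,16] mem=[0,2,0,16]
After op 20 (/): stack=[0] mem=[0,2,0,16]
After op 21 (RCL M0): stack=[0,0] mem=[0,2,0,16]

Answer: 0 2 0 16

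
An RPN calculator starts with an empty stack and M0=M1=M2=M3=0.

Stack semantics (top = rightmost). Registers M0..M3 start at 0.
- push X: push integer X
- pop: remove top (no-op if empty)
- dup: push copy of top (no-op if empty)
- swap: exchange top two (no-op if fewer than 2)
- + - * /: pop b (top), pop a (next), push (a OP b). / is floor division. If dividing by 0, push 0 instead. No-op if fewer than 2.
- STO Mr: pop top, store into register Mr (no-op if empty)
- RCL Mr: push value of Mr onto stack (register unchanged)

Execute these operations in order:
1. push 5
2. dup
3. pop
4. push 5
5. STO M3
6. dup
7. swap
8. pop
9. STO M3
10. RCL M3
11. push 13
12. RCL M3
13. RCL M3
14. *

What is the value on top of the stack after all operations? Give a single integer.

Answer: 25

Derivation:
After op 1 (push 5): stack=[5] mem=[0,0,0,0]
After op 2 (dup): stack=[5,5] mem=[0,0,0,0]
After op 3 (pop): stack=[5] mem=[0,0,0,0]
After op 4 (push 5): stack=[5,5] mem=[0,0,0,0]
After op 5 (STO M3): stack=[5] mem=[0,0,0,5]
After op 6 (dup): stack=[5,5] mem=[0,0,0,5]
After op 7 (swap): stack=[5,5] mem=[0,0,0,5]
After op 8 (pop): stack=[5] mem=[0,0,0,5]
After op 9 (STO M3): stack=[empty] mem=[0,0,0,5]
After op 10 (RCL M3): stack=[5] mem=[0,0,0,5]
After op 11 (push 13): stack=[5,13] mem=[0,0,0,5]
After op 12 (RCL M3): stack=[5,13,5] mem=[0,0,0,5]
After op 13 (RCL M3): stack=[5,13,5,5] mem=[0,0,0,5]
After op 14 (*): stack=[5,13,25] mem=[0,0,0,5]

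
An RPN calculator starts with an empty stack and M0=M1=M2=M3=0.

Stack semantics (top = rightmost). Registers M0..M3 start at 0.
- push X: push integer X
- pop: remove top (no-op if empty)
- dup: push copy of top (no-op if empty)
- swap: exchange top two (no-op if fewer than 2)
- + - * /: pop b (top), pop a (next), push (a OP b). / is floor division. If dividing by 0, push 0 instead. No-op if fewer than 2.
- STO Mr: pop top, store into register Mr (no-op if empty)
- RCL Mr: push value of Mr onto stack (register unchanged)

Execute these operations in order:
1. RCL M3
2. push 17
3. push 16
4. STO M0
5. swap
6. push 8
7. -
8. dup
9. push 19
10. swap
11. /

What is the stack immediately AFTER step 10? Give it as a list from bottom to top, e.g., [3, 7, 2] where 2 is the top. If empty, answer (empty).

After op 1 (RCL M3): stack=[0] mem=[0,0,0,0]
After op 2 (push 17): stack=[0,17] mem=[0,0,0,0]
After op 3 (push 16): stack=[0,17,16] mem=[0,0,0,0]
After op 4 (STO M0): stack=[0,17] mem=[16,0,0,0]
After op 5 (swap): stack=[17,0] mem=[16,0,0,0]
After op 6 (push 8): stack=[17,0,8] mem=[16,0,0,0]
After op 7 (-): stack=[17,-8] mem=[16,0,0,0]
After op 8 (dup): stack=[17,-8,-8] mem=[16,0,0,0]
After op 9 (push 19): stack=[17,-8,-8,19] mem=[16,0,0,0]
After op 10 (swap): stack=[17,-8,19,-8] mem=[16,0,0,0]

[17, -8, 19, -8]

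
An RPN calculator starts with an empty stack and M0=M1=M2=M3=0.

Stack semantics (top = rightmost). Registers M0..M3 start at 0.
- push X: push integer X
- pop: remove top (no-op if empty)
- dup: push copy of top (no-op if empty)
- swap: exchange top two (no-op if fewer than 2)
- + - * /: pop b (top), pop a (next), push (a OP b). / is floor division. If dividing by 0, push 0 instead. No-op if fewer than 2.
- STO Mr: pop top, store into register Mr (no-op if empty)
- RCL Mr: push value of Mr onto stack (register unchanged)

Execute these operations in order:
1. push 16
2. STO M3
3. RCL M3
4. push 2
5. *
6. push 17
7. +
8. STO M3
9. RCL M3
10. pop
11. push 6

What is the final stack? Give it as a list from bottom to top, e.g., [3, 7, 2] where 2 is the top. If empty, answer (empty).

Answer: [6]

Derivation:
After op 1 (push 16): stack=[16] mem=[0,0,0,0]
After op 2 (STO M3): stack=[empty] mem=[0,0,0,16]
After op 3 (RCL M3): stack=[16] mem=[0,0,0,16]
After op 4 (push 2): stack=[16,2] mem=[0,0,0,16]
After op 5 (*): stack=[32] mem=[0,0,0,16]
After op 6 (push 17): stack=[32,17] mem=[0,0,0,16]
After op 7 (+): stack=[49] mem=[0,0,0,16]
After op 8 (STO M3): stack=[empty] mem=[0,0,0,49]
After op 9 (RCL M3): stack=[49] mem=[0,0,0,49]
After op 10 (pop): stack=[empty] mem=[0,0,0,49]
After op 11 (push 6): stack=[6] mem=[0,0,0,49]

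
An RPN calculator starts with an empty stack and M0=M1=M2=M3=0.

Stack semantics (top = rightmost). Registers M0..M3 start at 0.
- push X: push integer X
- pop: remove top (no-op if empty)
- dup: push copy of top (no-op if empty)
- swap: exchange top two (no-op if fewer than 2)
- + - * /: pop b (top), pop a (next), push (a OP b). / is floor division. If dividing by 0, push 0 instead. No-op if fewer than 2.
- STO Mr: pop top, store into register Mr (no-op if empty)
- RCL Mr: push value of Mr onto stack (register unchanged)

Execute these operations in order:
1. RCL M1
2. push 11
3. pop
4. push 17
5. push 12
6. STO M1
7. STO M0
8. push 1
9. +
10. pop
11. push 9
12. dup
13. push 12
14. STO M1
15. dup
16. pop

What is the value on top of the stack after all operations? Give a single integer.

After op 1 (RCL M1): stack=[0] mem=[0,0,0,0]
After op 2 (push 11): stack=[0,11] mem=[0,0,0,0]
After op 3 (pop): stack=[0] mem=[0,0,0,0]
After op 4 (push 17): stack=[0,17] mem=[0,0,0,0]
After op 5 (push 12): stack=[0,17,12] mem=[0,0,0,0]
After op 6 (STO M1): stack=[0,17] mem=[0,12,0,0]
After op 7 (STO M0): stack=[0] mem=[17,12,0,0]
After op 8 (push 1): stack=[0,1] mem=[17,12,0,0]
After op 9 (+): stack=[1] mem=[17,12,0,0]
After op 10 (pop): stack=[empty] mem=[17,12,0,0]
After op 11 (push 9): stack=[9] mem=[17,12,0,0]
After op 12 (dup): stack=[9,9] mem=[17,12,0,0]
After op 13 (push 12): stack=[9,9,12] mem=[17,12,0,0]
After op 14 (STO M1): stack=[9,9] mem=[17,12,0,0]
After op 15 (dup): stack=[9,9,9] mem=[17,12,0,0]
After op 16 (pop): stack=[9,9] mem=[17,12,0,0]

Answer: 9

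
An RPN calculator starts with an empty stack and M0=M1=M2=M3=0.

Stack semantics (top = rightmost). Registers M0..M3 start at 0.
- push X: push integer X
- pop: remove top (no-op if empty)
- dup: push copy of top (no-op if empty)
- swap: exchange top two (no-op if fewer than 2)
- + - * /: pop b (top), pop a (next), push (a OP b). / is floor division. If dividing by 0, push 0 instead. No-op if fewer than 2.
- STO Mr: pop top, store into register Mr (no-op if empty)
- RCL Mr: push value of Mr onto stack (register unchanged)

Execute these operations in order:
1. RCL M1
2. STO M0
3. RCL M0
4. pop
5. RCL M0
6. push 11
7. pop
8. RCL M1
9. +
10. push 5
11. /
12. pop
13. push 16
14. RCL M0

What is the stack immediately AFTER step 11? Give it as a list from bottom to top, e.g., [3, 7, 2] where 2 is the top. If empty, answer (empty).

After op 1 (RCL M1): stack=[0] mem=[0,0,0,0]
After op 2 (STO M0): stack=[empty] mem=[0,0,0,0]
After op 3 (RCL M0): stack=[0] mem=[0,0,0,0]
After op 4 (pop): stack=[empty] mem=[0,0,0,0]
After op 5 (RCL M0): stack=[0] mem=[0,0,0,0]
After op 6 (push 11): stack=[0,11] mem=[0,0,0,0]
After op 7 (pop): stack=[0] mem=[0,0,0,0]
After op 8 (RCL M1): stack=[0,0] mem=[0,0,0,0]
After op 9 (+): stack=[0] mem=[0,0,0,0]
After op 10 (push 5): stack=[0,5] mem=[0,0,0,0]
After op 11 (/): stack=[0] mem=[0,0,0,0]

[0]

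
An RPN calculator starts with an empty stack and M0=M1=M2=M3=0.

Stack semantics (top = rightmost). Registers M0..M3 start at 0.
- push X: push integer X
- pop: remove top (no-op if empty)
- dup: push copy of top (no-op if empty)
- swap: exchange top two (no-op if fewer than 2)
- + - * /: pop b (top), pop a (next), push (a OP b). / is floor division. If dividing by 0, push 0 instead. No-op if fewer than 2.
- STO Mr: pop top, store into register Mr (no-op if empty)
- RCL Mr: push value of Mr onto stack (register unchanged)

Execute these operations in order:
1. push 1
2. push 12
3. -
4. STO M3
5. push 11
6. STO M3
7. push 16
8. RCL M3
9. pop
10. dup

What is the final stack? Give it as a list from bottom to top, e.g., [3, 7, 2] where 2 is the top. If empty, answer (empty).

Answer: [16, 16]

Derivation:
After op 1 (push 1): stack=[1] mem=[0,0,0,0]
After op 2 (push 12): stack=[1,12] mem=[0,0,0,0]
After op 3 (-): stack=[-11] mem=[0,0,0,0]
After op 4 (STO M3): stack=[empty] mem=[0,0,0,-11]
After op 5 (push 11): stack=[11] mem=[0,0,0,-11]
After op 6 (STO M3): stack=[empty] mem=[0,0,0,11]
After op 7 (push 16): stack=[16] mem=[0,0,0,11]
After op 8 (RCL M3): stack=[16,11] mem=[0,0,0,11]
After op 9 (pop): stack=[16] mem=[0,0,0,11]
After op 10 (dup): stack=[16,16] mem=[0,0,0,11]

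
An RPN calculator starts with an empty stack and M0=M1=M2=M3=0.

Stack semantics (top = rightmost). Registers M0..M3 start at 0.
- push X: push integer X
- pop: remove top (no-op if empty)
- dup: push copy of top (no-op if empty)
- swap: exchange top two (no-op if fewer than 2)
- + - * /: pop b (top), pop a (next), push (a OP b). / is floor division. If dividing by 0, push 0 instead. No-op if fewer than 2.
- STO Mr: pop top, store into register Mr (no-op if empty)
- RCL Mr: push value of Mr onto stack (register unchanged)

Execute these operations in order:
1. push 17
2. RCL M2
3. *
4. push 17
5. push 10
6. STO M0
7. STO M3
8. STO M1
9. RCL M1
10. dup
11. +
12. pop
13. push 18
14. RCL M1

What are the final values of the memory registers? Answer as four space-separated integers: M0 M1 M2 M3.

Answer: 10 0 0 17

Derivation:
After op 1 (push 17): stack=[17] mem=[0,0,0,0]
After op 2 (RCL M2): stack=[17,0] mem=[0,0,0,0]
After op 3 (*): stack=[0] mem=[0,0,0,0]
After op 4 (push 17): stack=[0,17] mem=[0,0,0,0]
After op 5 (push 10): stack=[0,17,10] mem=[0,0,0,0]
After op 6 (STO M0): stack=[0,17] mem=[10,0,0,0]
After op 7 (STO M3): stack=[0] mem=[10,0,0,17]
After op 8 (STO M1): stack=[empty] mem=[10,0,0,17]
After op 9 (RCL M1): stack=[0] mem=[10,0,0,17]
After op 10 (dup): stack=[0,0] mem=[10,0,0,17]
After op 11 (+): stack=[0] mem=[10,0,0,17]
After op 12 (pop): stack=[empty] mem=[10,0,0,17]
After op 13 (push 18): stack=[18] mem=[10,0,0,17]
After op 14 (RCL M1): stack=[18,0] mem=[10,0,0,17]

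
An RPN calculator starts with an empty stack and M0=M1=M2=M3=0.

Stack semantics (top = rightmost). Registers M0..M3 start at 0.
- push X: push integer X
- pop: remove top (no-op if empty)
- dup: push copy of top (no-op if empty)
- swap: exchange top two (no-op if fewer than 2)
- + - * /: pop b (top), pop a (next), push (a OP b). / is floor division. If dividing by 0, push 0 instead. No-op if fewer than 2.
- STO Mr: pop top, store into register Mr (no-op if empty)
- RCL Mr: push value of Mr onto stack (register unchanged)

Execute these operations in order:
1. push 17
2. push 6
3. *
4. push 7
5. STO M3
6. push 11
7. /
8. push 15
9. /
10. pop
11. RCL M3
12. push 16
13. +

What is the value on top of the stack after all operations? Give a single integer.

After op 1 (push 17): stack=[17] mem=[0,0,0,0]
After op 2 (push 6): stack=[17,6] mem=[0,0,0,0]
After op 3 (*): stack=[102] mem=[0,0,0,0]
After op 4 (push 7): stack=[102,7] mem=[0,0,0,0]
After op 5 (STO M3): stack=[102] mem=[0,0,0,7]
After op 6 (push 11): stack=[102,11] mem=[0,0,0,7]
After op 7 (/): stack=[9] mem=[0,0,0,7]
After op 8 (push 15): stack=[9,15] mem=[0,0,0,7]
After op 9 (/): stack=[0] mem=[0,0,0,7]
After op 10 (pop): stack=[empty] mem=[0,0,0,7]
After op 11 (RCL M3): stack=[7] mem=[0,0,0,7]
After op 12 (push 16): stack=[7,16] mem=[0,0,0,7]
After op 13 (+): stack=[23] mem=[0,0,0,7]

Answer: 23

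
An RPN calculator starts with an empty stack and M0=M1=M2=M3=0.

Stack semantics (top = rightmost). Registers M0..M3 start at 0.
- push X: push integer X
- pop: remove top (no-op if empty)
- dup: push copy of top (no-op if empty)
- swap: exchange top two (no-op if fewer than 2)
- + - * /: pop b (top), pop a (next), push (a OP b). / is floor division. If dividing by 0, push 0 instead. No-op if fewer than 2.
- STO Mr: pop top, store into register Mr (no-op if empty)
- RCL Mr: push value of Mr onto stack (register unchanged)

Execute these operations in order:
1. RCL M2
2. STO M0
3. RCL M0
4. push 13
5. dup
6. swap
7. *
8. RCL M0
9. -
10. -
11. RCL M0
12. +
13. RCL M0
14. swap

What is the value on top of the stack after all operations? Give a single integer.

Answer: -169

Derivation:
After op 1 (RCL M2): stack=[0] mem=[0,0,0,0]
After op 2 (STO M0): stack=[empty] mem=[0,0,0,0]
After op 3 (RCL M0): stack=[0] mem=[0,0,0,0]
After op 4 (push 13): stack=[0,13] mem=[0,0,0,0]
After op 5 (dup): stack=[0,13,13] mem=[0,0,0,0]
After op 6 (swap): stack=[0,13,13] mem=[0,0,0,0]
After op 7 (*): stack=[0,169] mem=[0,0,0,0]
After op 8 (RCL M0): stack=[0,169,0] mem=[0,0,0,0]
After op 9 (-): stack=[0,169] mem=[0,0,0,0]
After op 10 (-): stack=[-169] mem=[0,0,0,0]
After op 11 (RCL M0): stack=[-169,0] mem=[0,0,0,0]
After op 12 (+): stack=[-169] mem=[0,0,0,0]
After op 13 (RCL M0): stack=[-169,0] mem=[0,0,0,0]
After op 14 (swap): stack=[0,-169] mem=[0,0,0,0]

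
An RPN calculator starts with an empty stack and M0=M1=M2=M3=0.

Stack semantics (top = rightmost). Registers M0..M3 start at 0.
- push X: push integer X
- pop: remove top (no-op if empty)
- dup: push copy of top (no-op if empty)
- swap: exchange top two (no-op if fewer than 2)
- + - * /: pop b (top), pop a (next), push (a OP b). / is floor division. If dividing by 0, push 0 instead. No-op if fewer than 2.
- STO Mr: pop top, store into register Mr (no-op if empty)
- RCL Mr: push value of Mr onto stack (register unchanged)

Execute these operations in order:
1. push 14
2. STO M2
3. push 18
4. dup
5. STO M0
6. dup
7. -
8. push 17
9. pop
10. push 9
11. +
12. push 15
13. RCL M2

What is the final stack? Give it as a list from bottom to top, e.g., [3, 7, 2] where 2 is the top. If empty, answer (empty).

Answer: [9, 15, 14]

Derivation:
After op 1 (push 14): stack=[14] mem=[0,0,0,0]
After op 2 (STO M2): stack=[empty] mem=[0,0,14,0]
After op 3 (push 18): stack=[18] mem=[0,0,14,0]
After op 4 (dup): stack=[18,18] mem=[0,0,14,0]
After op 5 (STO M0): stack=[18] mem=[18,0,14,0]
After op 6 (dup): stack=[18,18] mem=[18,0,14,0]
After op 7 (-): stack=[0] mem=[18,0,14,0]
After op 8 (push 17): stack=[0,17] mem=[18,0,14,0]
After op 9 (pop): stack=[0] mem=[18,0,14,0]
After op 10 (push 9): stack=[0,9] mem=[18,0,14,0]
After op 11 (+): stack=[9] mem=[18,0,14,0]
After op 12 (push 15): stack=[9,15] mem=[18,0,14,0]
After op 13 (RCL M2): stack=[9,15,14] mem=[18,0,14,0]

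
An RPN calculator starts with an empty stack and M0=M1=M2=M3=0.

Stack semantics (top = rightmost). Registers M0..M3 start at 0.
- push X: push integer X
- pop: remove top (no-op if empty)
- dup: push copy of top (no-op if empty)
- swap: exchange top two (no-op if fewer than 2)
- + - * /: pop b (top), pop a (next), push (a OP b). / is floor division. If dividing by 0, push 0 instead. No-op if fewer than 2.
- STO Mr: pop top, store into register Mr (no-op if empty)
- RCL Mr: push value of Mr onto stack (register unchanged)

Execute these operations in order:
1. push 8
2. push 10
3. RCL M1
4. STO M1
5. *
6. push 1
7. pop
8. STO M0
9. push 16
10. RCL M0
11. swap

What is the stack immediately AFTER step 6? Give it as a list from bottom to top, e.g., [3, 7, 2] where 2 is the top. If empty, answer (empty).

After op 1 (push 8): stack=[8] mem=[0,0,0,0]
After op 2 (push 10): stack=[8,10] mem=[0,0,0,0]
After op 3 (RCL M1): stack=[8,10,0] mem=[0,0,0,0]
After op 4 (STO M1): stack=[8,10] mem=[0,0,0,0]
After op 5 (*): stack=[80] mem=[0,0,0,0]
After op 6 (push 1): stack=[80,1] mem=[0,0,0,0]

[80, 1]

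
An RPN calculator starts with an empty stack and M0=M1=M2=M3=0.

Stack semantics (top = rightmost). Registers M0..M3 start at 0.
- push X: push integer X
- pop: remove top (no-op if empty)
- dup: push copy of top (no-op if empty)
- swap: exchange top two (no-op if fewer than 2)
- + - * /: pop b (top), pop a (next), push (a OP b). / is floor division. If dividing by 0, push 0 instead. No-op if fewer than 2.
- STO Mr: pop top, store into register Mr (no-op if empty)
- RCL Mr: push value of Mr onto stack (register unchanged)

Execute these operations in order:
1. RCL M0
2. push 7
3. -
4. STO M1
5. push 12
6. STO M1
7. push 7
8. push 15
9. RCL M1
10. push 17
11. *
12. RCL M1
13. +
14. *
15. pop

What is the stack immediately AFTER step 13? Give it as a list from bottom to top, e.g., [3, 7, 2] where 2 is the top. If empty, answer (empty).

After op 1 (RCL M0): stack=[0] mem=[0,0,0,0]
After op 2 (push 7): stack=[0,7] mem=[0,0,0,0]
After op 3 (-): stack=[-7] mem=[0,0,0,0]
After op 4 (STO M1): stack=[empty] mem=[0,-7,0,0]
After op 5 (push 12): stack=[12] mem=[0,-7,0,0]
After op 6 (STO M1): stack=[empty] mem=[0,12,0,0]
After op 7 (push 7): stack=[7] mem=[0,12,0,0]
After op 8 (push 15): stack=[7,15] mem=[0,12,0,0]
After op 9 (RCL M1): stack=[7,15,12] mem=[0,12,0,0]
After op 10 (push 17): stack=[7,15,12,17] mem=[0,12,0,0]
After op 11 (*): stack=[7,15,204] mem=[0,12,0,0]
After op 12 (RCL M1): stack=[7,15,204,12] mem=[0,12,0,0]
After op 13 (+): stack=[7,15,216] mem=[0,12,0,0]

[7, 15, 216]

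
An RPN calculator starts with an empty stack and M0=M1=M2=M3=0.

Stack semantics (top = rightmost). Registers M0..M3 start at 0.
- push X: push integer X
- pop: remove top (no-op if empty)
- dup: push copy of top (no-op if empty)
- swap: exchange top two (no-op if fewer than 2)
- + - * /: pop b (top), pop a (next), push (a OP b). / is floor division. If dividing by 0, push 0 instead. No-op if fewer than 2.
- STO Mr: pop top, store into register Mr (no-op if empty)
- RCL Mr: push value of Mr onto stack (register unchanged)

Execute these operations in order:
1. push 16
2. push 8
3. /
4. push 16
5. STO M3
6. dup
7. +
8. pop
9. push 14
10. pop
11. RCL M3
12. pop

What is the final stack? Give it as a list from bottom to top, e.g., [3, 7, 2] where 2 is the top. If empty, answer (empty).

After op 1 (push 16): stack=[16] mem=[0,0,0,0]
After op 2 (push 8): stack=[16,8] mem=[0,0,0,0]
After op 3 (/): stack=[2] mem=[0,0,0,0]
After op 4 (push 16): stack=[2,16] mem=[0,0,0,0]
After op 5 (STO M3): stack=[2] mem=[0,0,0,16]
After op 6 (dup): stack=[2,2] mem=[0,0,0,16]
After op 7 (+): stack=[4] mem=[0,0,0,16]
After op 8 (pop): stack=[empty] mem=[0,0,0,16]
After op 9 (push 14): stack=[14] mem=[0,0,0,16]
After op 10 (pop): stack=[empty] mem=[0,0,0,16]
After op 11 (RCL M3): stack=[16] mem=[0,0,0,16]
After op 12 (pop): stack=[empty] mem=[0,0,0,16]

Answer: (empty)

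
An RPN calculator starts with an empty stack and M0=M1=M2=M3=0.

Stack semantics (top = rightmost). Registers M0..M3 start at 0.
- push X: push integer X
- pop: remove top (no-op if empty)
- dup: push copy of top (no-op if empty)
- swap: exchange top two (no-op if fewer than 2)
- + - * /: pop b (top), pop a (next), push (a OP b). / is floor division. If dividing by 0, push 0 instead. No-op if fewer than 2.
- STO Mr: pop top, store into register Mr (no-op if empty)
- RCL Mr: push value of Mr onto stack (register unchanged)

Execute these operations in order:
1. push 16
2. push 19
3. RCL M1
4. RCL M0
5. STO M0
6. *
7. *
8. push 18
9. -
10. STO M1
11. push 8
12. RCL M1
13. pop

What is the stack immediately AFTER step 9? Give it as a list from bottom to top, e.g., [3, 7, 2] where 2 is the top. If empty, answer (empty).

After op 1 (push 16): stack=[16] mem=[0,0,0,0]
After op 2 (push 19): stack=[16,19] mem=[0,0,0,0]
After op 3 (RCL M1): stack=[16,19,0] mem=[0,0,0,0]
After op 4 (RCL M0): stack=[16,19,0,0] mem=[0,0,0,0]
After op 5 (STO M0): stack=[16,19,0] mem=[0,0,0,0]
After op 6 (*): stack=[16,0] mem=[0,0,0,0]
After op 7 (*): stack=[0] mem=[0,0,0,0]
After op 8 (push 18): stack=[0,18] mem=[0,0,0,0]
After op 9 (-): stack=[-18] mem=[0,0,0,0]

[-18]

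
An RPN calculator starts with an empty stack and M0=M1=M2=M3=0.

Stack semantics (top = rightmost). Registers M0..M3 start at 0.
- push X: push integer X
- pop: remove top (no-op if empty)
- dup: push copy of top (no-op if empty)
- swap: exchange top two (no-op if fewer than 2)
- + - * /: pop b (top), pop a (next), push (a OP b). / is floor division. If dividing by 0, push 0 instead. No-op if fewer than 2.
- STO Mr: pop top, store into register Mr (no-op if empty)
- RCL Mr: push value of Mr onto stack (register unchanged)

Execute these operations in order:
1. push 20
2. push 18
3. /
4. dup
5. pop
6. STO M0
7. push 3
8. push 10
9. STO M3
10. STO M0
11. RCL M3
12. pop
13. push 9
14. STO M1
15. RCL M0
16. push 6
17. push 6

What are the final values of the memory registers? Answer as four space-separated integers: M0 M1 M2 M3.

After op 1 (push 20): stack=[20] mem=[0,0,0,0]
After op 2 (push 18): stack=[20,18] mem=[0,0,0,0]
After op 3 (/): stack=[1] mem=[0,0,0,0]
After op 4 (dup): stack=[1,1] mem=[0,0,0,0]
After op 5 (pop): stack=[1] mem=[0,0,0,0]
After op 6 (STO M0): stack=[empty] mem=[1,0,0,0]
After op 7 (push 3): stack=[3] mem=[1,0,0,0]
After op 8 (push 10): stack=[3,10] mem=[1,0,0,0]
After op 9 (STO M3): stack=[3] mem=[1,0,0,10]
After op 10 (STO M0): stack=[empty] mem=[3,0,0,10]
After op 11 (RCL M3): stack=[10] mem=[3,0,0,10]
After op 12 (pop): stack=[empty] mem=[3,0,0,10]
After op 13 (push 9): stack=[9] mem=[3,0,0,10]
After op 14 (STO M1): stack=[empty] mem=[3,9,0,10]
After op 15 (RCL M0): stack=[3] mem=[3,9,0,10]
After op 16 (push 6): stack=[3,6] mem=[3,9,0,10]
After op 17 (push 6): stack=[3,6,6] mem=[3,9,0,10]

Answer: 3 9 0 10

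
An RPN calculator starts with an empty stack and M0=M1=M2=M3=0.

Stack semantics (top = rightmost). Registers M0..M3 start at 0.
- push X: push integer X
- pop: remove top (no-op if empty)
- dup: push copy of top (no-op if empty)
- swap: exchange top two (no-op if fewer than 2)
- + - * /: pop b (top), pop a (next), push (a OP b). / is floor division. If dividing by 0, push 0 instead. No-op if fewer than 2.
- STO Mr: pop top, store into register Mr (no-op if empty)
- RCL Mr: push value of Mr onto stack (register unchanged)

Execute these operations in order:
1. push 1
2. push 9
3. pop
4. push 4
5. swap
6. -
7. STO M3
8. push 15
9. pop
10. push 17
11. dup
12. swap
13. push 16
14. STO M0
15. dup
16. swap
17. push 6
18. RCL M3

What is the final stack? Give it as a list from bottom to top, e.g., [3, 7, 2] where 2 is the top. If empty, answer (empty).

Answer: [17, 17, 17, 6, 3]

Derivation:
After op 1 (push 1): stack=[1] mem=[0,0,0,0]
After op 2 (push 9): stack=[1,9] mem=[0,0,0,0]
After op 3 (pop): stack=[1] mem=[0,0,0,0]
After op 4 (push 4): stack=[1,4] mem=[0,0,0,0]
After op 5 (swap): stack=[4,1] mem=[0,0,0,0]
After op 6 (-): stack=[3] mem=[0,0,0,0]
After op 7 (STO M3): stack=[empty] mem=[0,0,0,3]
After op 8 (push 15): stack=[15] mem=[0,0,0,3]
After op 9 (pop): stack=[empty] mem=[0,0,0,3]
After op 10 (push 17): stack=[17] mem=[0,0,0,3]
After op 11 (dup): stack=[17,17] mem=[0,0,0,3]
After op 12 (swap): stack=[17,17] mem=[0,0,0,3]
After op 13 (push 16): stack=[17,17,16] mem=[0,0,0,3]
After op 14 (STO M0): stack=[17,17] mem=[16,0,0,3]
After op 15 (dup): stack=[17,17,17] mem=[16,0,0,3]
After op 16 (swap): stack=[17,17,17] mem=[16,0,0,3]
After op 17 (push 6): stack=[17,17,17,6] mem=[16,0,0,3]
After op 18 (RCL M3): stack=[17,17,17,6,3] mem=[16,0,0,3]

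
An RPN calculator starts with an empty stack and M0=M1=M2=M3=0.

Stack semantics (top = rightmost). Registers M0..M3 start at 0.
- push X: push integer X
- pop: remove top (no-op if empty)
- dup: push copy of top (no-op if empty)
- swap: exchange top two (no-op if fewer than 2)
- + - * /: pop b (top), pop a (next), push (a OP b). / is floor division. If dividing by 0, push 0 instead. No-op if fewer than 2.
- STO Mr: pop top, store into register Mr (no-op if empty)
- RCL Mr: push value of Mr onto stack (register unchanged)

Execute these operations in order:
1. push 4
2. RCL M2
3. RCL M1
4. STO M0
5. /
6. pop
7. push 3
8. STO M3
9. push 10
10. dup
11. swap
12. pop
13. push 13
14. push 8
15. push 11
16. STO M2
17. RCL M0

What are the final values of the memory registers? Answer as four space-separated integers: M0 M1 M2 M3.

Answer: 0 0 11 3

Derivation:
After op 1 (push 4): stack=[4] mem=[0,0,0,0]
After op 2 (RCL M2): stack=[4,0] mem=[0,0,0,0]
After op 3 (RCL M1): stack=[4,0,0] mem=[0,0,0,0]
After op 4 (STO M0): stack=[4,0] mem=[0,0,0,0]
After op 5 (/): stack=[0] mem=[0,0,0,0]
After op 6 (pop): stack=[empty] mem=[0,0,0,0]
After op 7 (push 3): stack=[3] mem=[0,0,0,0]
After op 8 (STO M3): stack=[empty] mem=[0,0,0,3]
After op 9 (push 10): stack=[10] mem=[0,0,0,3]
After op 10 (dup): stack=[10,10] mem=[0,0,0,3]
After op 11 (swap): stack=[10,10] mem=[0,0,0,3]
After op 12 (pop): stack=[10] mem=[0,0,0,3]
After op 13 (push 13): stack=[10,13] mem=[0,0,0,3]
After op 14 (push 8): stack=[10,13,8] mem=[0,0,0,3]
After op 15 (push 11): stack=[10,13,8,11] mem=[0,0,0,3]
After op 16 (STO M2): stack=[10,13,8] mem=[0,0,11,3]
After op 17 (RCL M0): stack=[10,13,8,0] mem=[0,0,11,3]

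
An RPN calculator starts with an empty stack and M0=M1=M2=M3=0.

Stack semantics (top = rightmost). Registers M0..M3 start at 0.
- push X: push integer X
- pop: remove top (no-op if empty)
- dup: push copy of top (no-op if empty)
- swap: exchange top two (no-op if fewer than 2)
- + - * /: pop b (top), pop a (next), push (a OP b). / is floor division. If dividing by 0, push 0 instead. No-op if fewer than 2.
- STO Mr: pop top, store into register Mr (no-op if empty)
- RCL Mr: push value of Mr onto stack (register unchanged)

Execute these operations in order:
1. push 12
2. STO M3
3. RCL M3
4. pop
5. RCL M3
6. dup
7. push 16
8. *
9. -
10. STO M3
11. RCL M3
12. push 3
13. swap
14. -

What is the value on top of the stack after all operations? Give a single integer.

Answer: 183

Derivation:
After op 1 (push 12): stack=[12] mem=[0,0,0,0]
After op 2 (STO M3): stack=[empty] mem=[0,0,0,12]
After op 3 (RCL M3): stack=[12] mem=[0,0,0,12]
After op 4 (pop): stack=[empty] mem=[0,0,0,12]
After op 5 (RCL M3): stack=[12] mem=[0,0,0,12]
After op 6 (dup): stack=[12,12] mem=[0,0,0,12]
After op 7 (push 16): stack=[12,12,16] mem=[0,0,0,12]
After op 8 (*): stack=[12,192] mem=[0,0,0,12]
After op 9 (-): stack=[-180] mem=[0,0,0,12]
After op 10 (STO M3): stack=[empty] mem=[0,0,0,-180]
After op 11 (RCL M3): stack=[-180] mem=[0,0,0,-180]
After op 12 (push 3): stack=[-180,3] mem=[0,0,0,-180]
After op 13 (swap): stack=[3,-180] mem=[0,0,0,-180]
After op 14 (-): stack=[183] mem=[0,0,0,-180]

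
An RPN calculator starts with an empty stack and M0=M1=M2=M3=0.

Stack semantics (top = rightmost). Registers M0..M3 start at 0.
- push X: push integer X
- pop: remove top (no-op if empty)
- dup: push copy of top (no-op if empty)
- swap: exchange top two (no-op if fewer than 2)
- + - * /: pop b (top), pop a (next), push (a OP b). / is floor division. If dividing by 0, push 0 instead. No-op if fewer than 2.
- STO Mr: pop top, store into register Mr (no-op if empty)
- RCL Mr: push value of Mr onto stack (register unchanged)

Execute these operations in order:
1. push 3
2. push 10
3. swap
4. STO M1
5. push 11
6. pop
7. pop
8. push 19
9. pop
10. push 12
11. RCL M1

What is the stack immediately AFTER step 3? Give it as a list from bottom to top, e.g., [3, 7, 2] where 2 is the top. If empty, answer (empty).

After op 1 (push 3): stack=[3] mem=[0,0,0,0]
After op 2 (push 10): stack=[3,10] mem=[0,0,0,0]
After op 3 (swap): stack=[10,3] mem=[0,0,0,0]

[10, 3]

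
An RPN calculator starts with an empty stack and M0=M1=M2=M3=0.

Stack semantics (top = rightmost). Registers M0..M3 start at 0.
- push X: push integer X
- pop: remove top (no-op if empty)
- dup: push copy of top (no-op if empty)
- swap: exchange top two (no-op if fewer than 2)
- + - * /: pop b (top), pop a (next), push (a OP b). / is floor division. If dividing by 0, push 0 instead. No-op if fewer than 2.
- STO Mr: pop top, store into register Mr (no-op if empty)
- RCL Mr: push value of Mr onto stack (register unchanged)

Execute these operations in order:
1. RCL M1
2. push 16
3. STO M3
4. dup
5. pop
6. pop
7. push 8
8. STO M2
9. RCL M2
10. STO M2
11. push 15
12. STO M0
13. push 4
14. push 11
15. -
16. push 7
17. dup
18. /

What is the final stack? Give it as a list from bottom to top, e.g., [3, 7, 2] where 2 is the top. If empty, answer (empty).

Answer: [-7, 1]

Derivation:
After op 1 (RCL M1): stack=[0] mem=[0,0,0,0]
After op 2 (push 16): stack=[0,16] mem=[0,0,0,0]
After op 3 (STO M3): stack=[0] mem=[0,0,0,16]
After op 4 (dup): stack=[0,0] mem=[0,0,0,16]
After op 5 (pop): stack=[0] mem=[0,0,0,16]
After op 6 (pop): stack=[empty] mem=[0,0,0,16]
After op 7 (push 8): stack=[8] mem=[0,0,0,16]
After op 8 (STO M2): stack=[empty] mem=[0,0,8,16]
After op 9 (RCL M2): stack=[8] mem=[0,0,8,16]
After op 10 (STO M2): stack=[empty] mem=[0,0,8,16]
After op 11 (push 15): stack=[15] mem=[0,0,8,16]
After op 12 (STO M0): stack=[empty] mem=[15,0,8,16]
After op 13 (push 4): stack=[4] mem=[15,0,8,16]
After op 14 (push 11): stack=[4,11] mem=[15,0,8,16]
After op 15 (-): stack=[-7] mem=[15,0,8,16]
After op 16 (push 7): stack=[-7,7] mem=[15,0,8,16]
After op 17 (dup): stack=[-7,7,7] mem=[15,0,8,16]
After op 18 (/): stack=[-7,1] mem=[15,0,8,16]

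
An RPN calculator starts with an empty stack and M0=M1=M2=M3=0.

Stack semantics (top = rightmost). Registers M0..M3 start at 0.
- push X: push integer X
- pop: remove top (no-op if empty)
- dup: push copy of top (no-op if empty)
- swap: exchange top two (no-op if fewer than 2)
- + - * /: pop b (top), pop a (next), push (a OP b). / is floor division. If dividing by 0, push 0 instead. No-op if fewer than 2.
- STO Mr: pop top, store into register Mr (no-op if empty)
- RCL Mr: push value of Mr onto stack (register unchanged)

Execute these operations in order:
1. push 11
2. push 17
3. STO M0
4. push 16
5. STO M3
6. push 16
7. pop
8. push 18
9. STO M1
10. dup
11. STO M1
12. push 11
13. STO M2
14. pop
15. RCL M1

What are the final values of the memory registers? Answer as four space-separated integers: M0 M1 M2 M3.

After op 1 (push 11): stack=[11] mem=[0,0,0,0]
After op 2 (push 17): stack=[11,17] mem=[0,0,0,0]
After op 3 (STO M0): stack=[11] mem=[17,0,0,0]
After op 4 (push 16): stack=[11,16] mem=[17,0,0,0]
After op 5 (STO M3): stack=[11] mem=[17,0,0,16]
After op 6 (push 16): stack=[11,16] mem=[17,0,0,16]
After op 7 (pop): stack=[11] mem=[17,0,0,16]
After op 8 (push 18): stack=[11,18] mem=[17,0,0,16]
After op 9 (STO M1): stack=[11] mem=[17,18,0,16]
After op 10 (dup): stack=[11,11] mem=[17,18,0,16]
After op 11 (STO M1): stack=[11] mem=[17,11,0,16]
After op 12 (push 11): stack=[11,11] mem=[17,11,0,16]
After op 13 (STO M2): stack=[11] mem=[17,11,11,16]
After op 14 (pop): stack=[empty] mem=[17,11,11,16]
After op 15 (RCL M1): stack=[11] mem=[17,11,11,16]

Answer: 17 11 11 16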